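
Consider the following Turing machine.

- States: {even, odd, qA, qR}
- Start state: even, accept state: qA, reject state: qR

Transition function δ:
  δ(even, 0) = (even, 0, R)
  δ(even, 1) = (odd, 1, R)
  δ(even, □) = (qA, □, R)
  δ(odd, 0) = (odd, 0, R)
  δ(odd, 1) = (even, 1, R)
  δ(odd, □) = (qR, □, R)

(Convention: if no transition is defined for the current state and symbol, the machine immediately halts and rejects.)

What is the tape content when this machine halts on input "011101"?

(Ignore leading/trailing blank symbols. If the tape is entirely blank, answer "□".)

Execution trace:
Initial: [even]011101
Step 1: δ(even, 0) = (even, 0, R) → 0[even]11101
Step 2: δ(even, 1) = (odd, 1, R) → 01[odd]1101
Step 3: δ(odd, 1) = (even, 1, R) → 011[even]101
Step 4: δ(even, 1) = (odd, 1, R) → 0111[odd]01
Step 5: δ(odd, 0) = (odd, 0, R) → 01110[odd]1
Step 6: δ(odd, 1) = (even, 1, R) → 011101[even]□
Step 7: δ(even, □) = (qA, □, R) → 011101□[qA]□

The machine reaches the accept state qA and halts.

Final tape (ignoring leading/trailing blanks): 011101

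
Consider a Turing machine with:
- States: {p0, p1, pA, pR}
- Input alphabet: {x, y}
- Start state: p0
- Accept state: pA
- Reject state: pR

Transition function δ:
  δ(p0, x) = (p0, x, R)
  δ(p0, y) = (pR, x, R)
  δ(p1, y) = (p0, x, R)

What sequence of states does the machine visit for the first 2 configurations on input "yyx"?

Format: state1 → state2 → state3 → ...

Execution trace:
Initial: [p0]yyx
Step 1: δ(p0, y) = (pR, x, R) → x[pR]yx

The machine reaches the reject state pR and halts.

State sequence: p0 → pR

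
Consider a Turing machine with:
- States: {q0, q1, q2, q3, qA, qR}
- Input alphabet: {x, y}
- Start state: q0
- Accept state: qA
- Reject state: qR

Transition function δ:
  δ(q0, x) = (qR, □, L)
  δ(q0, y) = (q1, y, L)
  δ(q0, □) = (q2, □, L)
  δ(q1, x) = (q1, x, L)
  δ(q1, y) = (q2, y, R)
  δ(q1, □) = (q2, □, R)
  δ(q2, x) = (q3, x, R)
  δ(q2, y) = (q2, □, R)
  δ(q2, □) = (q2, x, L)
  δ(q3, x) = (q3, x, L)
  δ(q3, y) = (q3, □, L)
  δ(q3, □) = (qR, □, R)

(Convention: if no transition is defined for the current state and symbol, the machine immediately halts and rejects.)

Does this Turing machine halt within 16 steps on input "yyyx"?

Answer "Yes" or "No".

Execution trace:
Initial: [q0]yyyx
Step 1: δ(q0, y) = (q1, y, L) → [q1]□yyyx
Step 2: δ(q1, □) = (q2, □, R) → □[q2]yyyx
Step 3: δ(q2, y) = (q2, □, R) → □□[q2]yyx
Step 4: δ(q2, y) = (q2, □, R) → □□□[q2]yx
Step 5: δ(q2, y) = (q2, □, R) → □□□□[q2]x
Step 6: δ(q2, x) = (q3, x, R) → □□□□x[q3]□
Step 7: δ(q3, □) = (qR, □, R) → □□□□x□[qR]□

The machine reaches the reject state qR and halts.
The machine halted after 7 steps (within the 16-step bound).

Answer: Yes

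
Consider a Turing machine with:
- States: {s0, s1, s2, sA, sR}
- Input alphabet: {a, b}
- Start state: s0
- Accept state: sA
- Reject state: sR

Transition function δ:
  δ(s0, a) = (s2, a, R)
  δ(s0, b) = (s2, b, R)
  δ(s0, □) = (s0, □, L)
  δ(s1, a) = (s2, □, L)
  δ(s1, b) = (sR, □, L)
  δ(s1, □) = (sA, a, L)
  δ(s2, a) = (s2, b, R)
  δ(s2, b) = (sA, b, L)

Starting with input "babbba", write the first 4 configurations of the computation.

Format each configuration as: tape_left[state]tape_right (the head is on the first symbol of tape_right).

Transitions applied:
Step 1: δ(s0, b) = (s2, b, R)
Step 2: δ(s2, a) = (s2, b, R)
Step 3: δ(s2, b) = (sA, b, L)

The first 4 configurations are:
[s0]babbba ⊢ b[s2]abbba ⊢ bb[s2]bbba ⊢ b[sA]bbbba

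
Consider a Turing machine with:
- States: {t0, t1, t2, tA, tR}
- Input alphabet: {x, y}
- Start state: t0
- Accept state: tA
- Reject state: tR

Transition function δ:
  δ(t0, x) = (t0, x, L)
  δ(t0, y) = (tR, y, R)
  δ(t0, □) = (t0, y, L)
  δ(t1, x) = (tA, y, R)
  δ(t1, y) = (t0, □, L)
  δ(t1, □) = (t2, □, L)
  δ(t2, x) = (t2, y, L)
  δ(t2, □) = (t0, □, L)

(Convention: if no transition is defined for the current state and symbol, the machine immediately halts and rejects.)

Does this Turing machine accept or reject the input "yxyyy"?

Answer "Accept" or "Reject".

Execution trace:
Initial: [t0]yxyyy
Step 1: δ(t0, y) = (tR, y, R) → y[tR]xyyy

The machine reaches the reject state tR and halts.

Answer: Reject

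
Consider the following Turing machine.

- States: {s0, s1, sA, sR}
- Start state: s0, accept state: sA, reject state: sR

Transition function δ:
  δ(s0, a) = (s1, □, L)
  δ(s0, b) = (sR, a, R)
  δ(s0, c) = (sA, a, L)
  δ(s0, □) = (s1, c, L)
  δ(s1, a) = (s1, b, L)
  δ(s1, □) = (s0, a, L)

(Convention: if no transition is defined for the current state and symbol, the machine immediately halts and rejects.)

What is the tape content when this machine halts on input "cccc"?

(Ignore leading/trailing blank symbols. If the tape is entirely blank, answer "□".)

Execution trace:
Initial: [s0]cccc
Step 1: δ(s0, c) = (sA, a, L) → [sA]□accc

The machine reaches the accept state sA and halts.

Final tape (ignoring leading/trailing blanks): accc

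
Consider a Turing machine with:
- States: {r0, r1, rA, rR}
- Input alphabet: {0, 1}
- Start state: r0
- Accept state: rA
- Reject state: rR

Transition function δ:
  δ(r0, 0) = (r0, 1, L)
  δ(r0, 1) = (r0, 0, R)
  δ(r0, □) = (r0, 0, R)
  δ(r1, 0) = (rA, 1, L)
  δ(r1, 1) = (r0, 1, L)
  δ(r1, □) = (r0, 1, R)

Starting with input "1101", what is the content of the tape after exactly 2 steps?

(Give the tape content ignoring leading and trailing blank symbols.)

Execution trace:
Initial: [r0]1101
Step 1: δ(r0, 1) = (r0, 0, R) → 0[r0]101
Step 2: δ(r0, 1) = (r0, 0, R) → 00[r0]01

After 2 steps, the tape (ignoring leading/trailing blanks) is: 0001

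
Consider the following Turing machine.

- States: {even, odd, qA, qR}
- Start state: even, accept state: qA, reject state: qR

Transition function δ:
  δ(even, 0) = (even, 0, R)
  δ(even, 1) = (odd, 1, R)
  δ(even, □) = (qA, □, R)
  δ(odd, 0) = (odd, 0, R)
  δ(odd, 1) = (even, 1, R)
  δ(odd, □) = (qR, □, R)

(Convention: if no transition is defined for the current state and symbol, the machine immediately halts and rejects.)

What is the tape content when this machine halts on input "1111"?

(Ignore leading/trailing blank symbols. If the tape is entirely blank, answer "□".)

Execution trace:
Initial: [even]1111
Step 1: δ(even, 1) = (odd, 1, R) → 1[odd]111
Step 2: δ(odd, 1) = (even, 1, R) → 11[even]11
Step 3: δ(even, 1) = (odd, 1, R) → 111[odd]1
Step 4: δ(odd, 1) = (even, 1, R) → 1111[even]□
Step 5: δ(even, □) = (qA, □, R) → 1111□[qA]□

The machine reaches the accept state qA and halts.

Final tape (ignoring leading/trailing blanks): 1111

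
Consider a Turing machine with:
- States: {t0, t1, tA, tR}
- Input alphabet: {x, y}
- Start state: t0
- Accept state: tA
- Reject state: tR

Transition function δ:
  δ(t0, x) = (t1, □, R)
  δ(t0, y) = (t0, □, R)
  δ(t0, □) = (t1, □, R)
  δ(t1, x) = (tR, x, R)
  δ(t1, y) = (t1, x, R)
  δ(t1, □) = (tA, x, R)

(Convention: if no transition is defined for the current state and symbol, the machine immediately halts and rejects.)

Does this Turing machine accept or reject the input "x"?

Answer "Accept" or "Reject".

Execution trace:
Initial: [t0]x
Step 1: δ(t0, x) = (t1, □, R) → □[t1]□
Step 2: δ(t1, □) = (tA, x, R) → □x[tA]□

The machine reaches the accept state tA and halts.

Answer: Accept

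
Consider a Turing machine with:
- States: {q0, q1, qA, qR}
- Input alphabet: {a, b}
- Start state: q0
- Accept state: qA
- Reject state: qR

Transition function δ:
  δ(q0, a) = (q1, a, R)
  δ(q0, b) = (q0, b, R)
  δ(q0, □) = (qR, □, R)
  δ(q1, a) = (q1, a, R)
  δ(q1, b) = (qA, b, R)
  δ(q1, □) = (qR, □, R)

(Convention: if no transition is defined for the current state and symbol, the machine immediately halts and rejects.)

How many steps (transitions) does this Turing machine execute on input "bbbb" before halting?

Execution trace:
Initial: [q0]bbbb
Step 1: δ(q0, b) = (q0, b, R) → b[q0]bbb
Step 2: δ(q0, b) = (q0, b, R) → bb[q0]bb
Step 3: δ(q0, b) = (q0, b, R) → bbb[q0]b
Step 4: δ(q0, b) = (q0, b, R) → bbbb[q0]□
Step 5: δ(q0, □) = (qR, □, R) → bbbb□[qR]□

The machine reaches the reject state qR and halts.

The machine executed 5 steps before halting.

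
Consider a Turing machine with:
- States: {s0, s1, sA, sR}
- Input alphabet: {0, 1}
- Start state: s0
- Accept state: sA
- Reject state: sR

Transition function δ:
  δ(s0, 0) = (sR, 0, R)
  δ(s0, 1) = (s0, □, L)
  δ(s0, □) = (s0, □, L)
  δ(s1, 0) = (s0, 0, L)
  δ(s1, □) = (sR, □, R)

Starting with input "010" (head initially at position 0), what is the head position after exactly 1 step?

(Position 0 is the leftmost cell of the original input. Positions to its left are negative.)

Execution trace (head position shown):
Step 0: [s0]010  (head at position 0)
Step 1: move right → 0[sR]10  (head at position 1)

After 1 step, the head is at position 1.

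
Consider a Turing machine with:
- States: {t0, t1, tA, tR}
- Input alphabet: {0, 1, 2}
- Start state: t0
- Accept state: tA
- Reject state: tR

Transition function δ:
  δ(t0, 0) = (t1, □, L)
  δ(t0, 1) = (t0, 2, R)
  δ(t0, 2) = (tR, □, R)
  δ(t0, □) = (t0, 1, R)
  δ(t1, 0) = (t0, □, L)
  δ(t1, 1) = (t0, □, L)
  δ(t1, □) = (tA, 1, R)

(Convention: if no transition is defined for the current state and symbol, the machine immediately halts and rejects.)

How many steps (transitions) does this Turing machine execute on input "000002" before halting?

Execution trace:
Initial: [t0]000002
Step 1: δ(t0, 0) = (t1, □, L) → [t1]□□00002
Step 2: δ(t1, □) = (tA, 1, R) → 1[tA]□00002

The machine reaches the accept state tA and halts.

The machine executed 2 steps before halting.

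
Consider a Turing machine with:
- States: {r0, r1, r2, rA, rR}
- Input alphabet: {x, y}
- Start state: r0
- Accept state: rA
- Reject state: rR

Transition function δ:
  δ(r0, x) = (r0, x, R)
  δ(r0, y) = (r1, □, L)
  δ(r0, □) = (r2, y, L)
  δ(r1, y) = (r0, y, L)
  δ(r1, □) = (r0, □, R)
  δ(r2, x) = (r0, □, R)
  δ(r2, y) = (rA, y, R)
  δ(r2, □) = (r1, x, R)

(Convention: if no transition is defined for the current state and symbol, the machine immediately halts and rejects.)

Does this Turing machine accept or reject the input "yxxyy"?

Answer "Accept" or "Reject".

Execution trace:
Initial: [r0]yxxyy
Step 1: δ(r0, y) = (r1, □, L) → [r1]□□xxyy
Step 2: δ(r1, □) = (r0, □, R) → □[r0]□xxyy
Step 3: δ(r0, □) = (r2, y, L) → [r2]□yxxyy
Step 4: δ(r2, □) = (r1, x, R) → x[r1]yxxyy
Step 5: δ(r1, y) = (r0, y, L) → [r0]xyxxyy
Step 6: δ(r0, x) = (r0, x, R) → x[r0]yxxyy
Step 7: δ(r0, y) = (r1, □, L) → [r1]x□xxyy

No transition is defined for δ(r1, x). By convention the machine halts and rejects.

Answer: Reject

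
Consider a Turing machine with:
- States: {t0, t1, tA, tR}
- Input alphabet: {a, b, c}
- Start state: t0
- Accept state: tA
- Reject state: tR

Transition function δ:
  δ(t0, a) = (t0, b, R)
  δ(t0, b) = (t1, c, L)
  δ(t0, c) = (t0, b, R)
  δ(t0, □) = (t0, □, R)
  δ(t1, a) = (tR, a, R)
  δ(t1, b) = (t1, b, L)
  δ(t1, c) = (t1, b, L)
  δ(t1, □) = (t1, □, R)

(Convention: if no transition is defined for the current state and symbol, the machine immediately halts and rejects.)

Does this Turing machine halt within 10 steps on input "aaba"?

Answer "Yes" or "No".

Execution trace:
Initial: [t0]aaba
Step 1: δ(t0, a) = (t0, b, R) → b[t0]aba
Step 2: δ(t0, a) = (t0, b, R) → bb[t0]ba
Step 3: δ(t0, b) = (t1, c, L) → b[t1]bca
Step 4: δ(t1, b) = (t1, b, L) → [t1]bbca
Step 5: δ(t1, b) = (t1, b, L) → [t1]□bbca
Step 6: δ(t1, □) = (t1, □, R) → □[t1]bbca
Step 7: δ(t1, b) = (t1, b, L) → [t1]□bbca
Step 8: δ(t1, □) = (t1, □, R) → □[t1]bbca
Step 9: δ(t1, b) = (t1, b, L) → [t1]□bbca
Step 10: δ(t1, □) = (t1, □, R) → □[t1]bbca

The machine has not reached a halting state after 10 steps.
The machine did not halt within the 10-step bound.

Answer: No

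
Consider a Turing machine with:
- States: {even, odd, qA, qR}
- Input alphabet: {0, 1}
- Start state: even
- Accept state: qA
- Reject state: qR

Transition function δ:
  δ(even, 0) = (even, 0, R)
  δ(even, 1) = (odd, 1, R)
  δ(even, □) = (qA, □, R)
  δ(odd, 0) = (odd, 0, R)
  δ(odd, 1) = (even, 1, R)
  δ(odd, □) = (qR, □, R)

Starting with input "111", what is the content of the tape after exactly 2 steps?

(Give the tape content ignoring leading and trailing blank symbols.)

Execution trace:
Initial: [even]111
Step 1: δ(even, 1) = (odd, 1, R) → 1[odd]11
Step 2: δ(odd, 1) = (even, 1, R) → 11[even]1

After 2 steps, the tape (ignoring leading/trailing blanks) is: 111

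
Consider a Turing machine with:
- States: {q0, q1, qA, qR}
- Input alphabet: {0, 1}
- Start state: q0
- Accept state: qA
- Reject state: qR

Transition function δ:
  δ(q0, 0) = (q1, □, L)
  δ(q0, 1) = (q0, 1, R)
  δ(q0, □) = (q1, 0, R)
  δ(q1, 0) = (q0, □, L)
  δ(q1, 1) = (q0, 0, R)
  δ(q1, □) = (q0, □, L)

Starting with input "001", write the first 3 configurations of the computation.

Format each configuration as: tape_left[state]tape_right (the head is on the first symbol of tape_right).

Transitions applied:
Step 1: δ(q0, 0) = (q1, □, L)
Step 2: δ(q1, □) = (q0, □, L)

The first 3 configurations are:
[q0]001 ⊢ [q1]□□01 ⊢ [q0]□□□01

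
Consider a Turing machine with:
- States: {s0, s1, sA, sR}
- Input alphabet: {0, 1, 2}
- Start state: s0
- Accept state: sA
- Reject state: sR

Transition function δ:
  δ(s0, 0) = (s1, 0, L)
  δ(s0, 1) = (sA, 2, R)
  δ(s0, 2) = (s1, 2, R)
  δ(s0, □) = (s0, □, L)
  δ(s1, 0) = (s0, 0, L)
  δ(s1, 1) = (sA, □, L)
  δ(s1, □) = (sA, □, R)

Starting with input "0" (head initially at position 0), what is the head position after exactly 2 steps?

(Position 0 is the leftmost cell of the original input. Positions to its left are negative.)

Execution trace (head position shown):
Step 0: [s0]0  (head at position 0)
Step 1: move left → [s1]□0  (head at position -1)
Step 2: move right → □[sA]0  (head at position 0)

After 2 steps, the head is at position 0.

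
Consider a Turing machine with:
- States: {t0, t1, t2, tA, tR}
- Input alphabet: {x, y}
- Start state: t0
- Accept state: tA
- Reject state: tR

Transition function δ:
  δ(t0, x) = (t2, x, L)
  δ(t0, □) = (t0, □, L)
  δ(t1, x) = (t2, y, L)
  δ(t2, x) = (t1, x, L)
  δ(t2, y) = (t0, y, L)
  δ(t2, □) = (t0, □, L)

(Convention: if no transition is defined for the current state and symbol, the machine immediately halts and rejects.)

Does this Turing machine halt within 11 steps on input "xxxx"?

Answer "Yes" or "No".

Execution trace:
Initial: [t0]xxxx
Step 1: δ(t0, x) = (t2, x, L) → [t2]□xxxx
Step 2: δ(t2, □) = (t0, □, L) → [t0]□□xxxx
Step 3: δ(t0, □) = (t0, □, L) → [t0]□□□xxxx
Step 4: δ(t0, □) = (t0, □, L) → [t0]□□□□xxxx
Step 5: δ(t0, □) = (t0, □, L) → [t0]□□□□□xxxx
Step 6: δ(t0, □) = (t0, □, L) → [t0]□□□□□□xxxx
Step 7: δ(t0, □) = (t0, □, L) → [t0]□□□□□□□xxxx
Step 8: δ(t0, □) = (t0, □, L) → [t0]□□□□□□□□xxxx
Step 9: δ(t0, □) = (t0, □, L) → [t0]□□□□□□□□□xxxx
Step 10: δ(t0, □) = (t0, □, L) → [t0]□□□□□□□□□□xxxx
Step 11: δ(t0, □) = (t0, □, L) → [t0]□□□□□□□□□□□xxxx

The machine has not reached a halting state after 11 steps.
The machine did not halt within the 11-step bound.

Answer: No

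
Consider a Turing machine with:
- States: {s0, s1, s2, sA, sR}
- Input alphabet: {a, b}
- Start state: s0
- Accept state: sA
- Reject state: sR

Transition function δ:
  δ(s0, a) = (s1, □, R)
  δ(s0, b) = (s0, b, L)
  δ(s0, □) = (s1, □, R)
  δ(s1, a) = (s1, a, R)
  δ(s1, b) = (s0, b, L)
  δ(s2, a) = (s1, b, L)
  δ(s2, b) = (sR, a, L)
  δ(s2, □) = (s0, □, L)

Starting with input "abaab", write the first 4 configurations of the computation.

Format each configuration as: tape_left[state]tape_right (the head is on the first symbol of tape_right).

Transitions applied:
Step 1: δ(s0, a) = (s1, □, R)
Step 2: δ(s1, b) = (s0, b, L)
Step 3: δ(s0, □) = (s1, □, R)

The first 4 configurations are:
[s0]abaab ⊢ □[s1]baab ⊢ [s0]□baab ⊢ □[s1]baab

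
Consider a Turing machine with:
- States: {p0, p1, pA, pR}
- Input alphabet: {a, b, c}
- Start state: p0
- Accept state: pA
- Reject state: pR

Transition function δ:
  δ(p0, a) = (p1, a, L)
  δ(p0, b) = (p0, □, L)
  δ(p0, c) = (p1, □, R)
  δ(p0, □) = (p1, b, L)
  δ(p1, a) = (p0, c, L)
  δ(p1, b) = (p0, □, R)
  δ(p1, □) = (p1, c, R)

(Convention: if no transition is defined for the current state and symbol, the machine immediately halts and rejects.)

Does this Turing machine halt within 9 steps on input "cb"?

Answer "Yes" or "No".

Execution trace:
Initial: [p0]cb
Step 1: δ(p0, c) = (p1, □, R) → □[p1]b
Step 2: δ(p1, b) = (p0, □, R) → □□[p0]□
Step 3: δ(p0, □) = (p1, b, L) → □[p1]□b
Step 4: δ(p1, □) = (p1, c, R) → □c[p1]b
Step 5: δ(p1, b) = (p0, □, R) → □c□[p0]□
Step 6: δ(p0, □) = (p1, b, L) → □c[p1]□b
Step 7: δ(p1, □) = (p1, c, R) → □cc[p1]b
Step 8: δ(p1, b) = (p0, □, R) → □cc□[p0]□
Step 9: δ(p0, □) = (p1, b, L) → □cc[p1]□b

The machine has not reached a halting state after 9 steps.
The machine did not halt within the 9-step bound.

Answer: No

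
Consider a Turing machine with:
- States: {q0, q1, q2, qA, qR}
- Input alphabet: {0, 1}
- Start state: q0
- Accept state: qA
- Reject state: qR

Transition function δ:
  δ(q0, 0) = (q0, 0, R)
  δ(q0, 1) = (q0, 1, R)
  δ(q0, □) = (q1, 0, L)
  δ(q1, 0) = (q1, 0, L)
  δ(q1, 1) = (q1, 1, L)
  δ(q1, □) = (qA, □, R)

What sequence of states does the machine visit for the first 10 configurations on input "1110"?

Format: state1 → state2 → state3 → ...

Execution trace:
Initial: [q0]1110
Step 1: δ(q0, 1) = (q0, 1, R) → 1[q0]110
Step 2: δ(q0, 1) = (q0, 1, R) → 11[q0]10
Step 3: δ(q0, 1) = (q0, 1, R) → 111[q0]0
Step 4: δ(q0, 0) = (q0, 0, R) → 1110[q0]□
Step 5: δ(q0, □) = (q1, 0, L) → 111[q1]00
Step 6: δ(q1, 0) = (q1, 0, L) → 11[q1]100
Step 7: δ(q1, 1) = (q1, 1, L) → 1[q1]1100
Step 8: δ(q1, 1) = (q1, 1, L) → [q1]11100
Step 9: δ(q1, 1) = (q1, 1, L) → [q1]□11100

State sequence: q0 → q0 → q0 → q0 → q0 → q1 → q1 → q1 → q1 → q1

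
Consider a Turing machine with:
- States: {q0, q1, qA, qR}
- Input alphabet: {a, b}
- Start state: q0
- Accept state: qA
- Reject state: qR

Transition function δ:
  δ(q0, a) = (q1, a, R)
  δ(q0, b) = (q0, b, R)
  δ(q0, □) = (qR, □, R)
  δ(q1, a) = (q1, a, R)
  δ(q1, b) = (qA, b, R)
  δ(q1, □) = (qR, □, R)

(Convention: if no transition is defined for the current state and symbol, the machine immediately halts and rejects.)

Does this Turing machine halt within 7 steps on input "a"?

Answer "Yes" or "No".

Execution trace:
Initial: [q0]a
Step 1: δ(q0, a) = (q1, a, R) → a[q1]□
Step 2: δ(q1, □) = (qR, □, R) → a□[qR]□

The machine reaches the reject state qR and halts.
The machine halted after 2 steps (within the 7-step bound).

Answer: Yes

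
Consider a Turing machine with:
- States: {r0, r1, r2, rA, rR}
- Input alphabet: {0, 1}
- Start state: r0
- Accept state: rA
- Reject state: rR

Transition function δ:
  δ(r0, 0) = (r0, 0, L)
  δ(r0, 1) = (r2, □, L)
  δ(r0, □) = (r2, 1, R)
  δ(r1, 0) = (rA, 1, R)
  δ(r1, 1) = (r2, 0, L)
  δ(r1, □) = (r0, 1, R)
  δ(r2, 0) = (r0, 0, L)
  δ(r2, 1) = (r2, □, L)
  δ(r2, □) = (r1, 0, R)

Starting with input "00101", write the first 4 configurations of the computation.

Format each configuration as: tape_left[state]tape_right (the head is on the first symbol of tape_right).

Transitions applied:
Step 1: δ(r0, 0) = (r0, 0, L)
Step 2: δ(r0, □) = (r2, 1, R)
Step 3: δ(r2, 0) = (r0, 0, L)

The first 4 configurations are:
[r0]00101 ⊢ [r0]□00101 ⊢ 1[r2]00101 ⊢ [r0]100101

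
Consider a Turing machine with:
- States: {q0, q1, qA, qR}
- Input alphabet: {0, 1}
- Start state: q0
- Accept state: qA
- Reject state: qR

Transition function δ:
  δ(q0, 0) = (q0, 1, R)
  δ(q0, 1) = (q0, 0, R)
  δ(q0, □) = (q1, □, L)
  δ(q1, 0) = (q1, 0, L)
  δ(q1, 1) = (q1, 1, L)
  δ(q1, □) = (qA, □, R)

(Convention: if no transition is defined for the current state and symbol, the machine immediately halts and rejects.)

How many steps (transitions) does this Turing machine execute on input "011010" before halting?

Execution trace:
Initial: [q0]011010
Step 1: δ(q0, 0) = (q0, 1, R) → 1[q0]11010
Step 2: δ(q0, 1) = (q0, 0, R) → 10[q0]1010
Step 3: δ(q0, 1) = (q0, 0, R) → 100[q0]010
Step 4: δ(q0, 0) = (q0, 1, R) → 1001[q0]10
Step 5: δ(q0, 1) = (q0, 0, R) → 10010[q0]0
Step 6: δ(q0, 0) = (q0, 1, R) → 100101[q0]□
Step 7: δ(q0, □) = (q1, □, L) → 10010[q1]1□
Step 8: δ(q1, 1) = (q1, 1, L) → 1001[q1]01□
Step 9: δ(q1, 0) = (q1, 0, L) → 100[q1]101□
Step 10: δ(q1, 1) = (q1, 1, L) → 10[q1]0101□
Step 11: δ(q1, 0) = (q1, 0, L) → 1[q1]00101□
Step 12: δ(q1, 0) = (q1, 0, L) → [q1]100101□
Step 13: δ(q1, 1) = (q1, 1, L) → [q1]□100101□
Step 14: δ(q1, □) = (qA, □, R) → □[qA]100101□

The machine reaches the accept state qA and halts.

The machine executed 14 steps before halting.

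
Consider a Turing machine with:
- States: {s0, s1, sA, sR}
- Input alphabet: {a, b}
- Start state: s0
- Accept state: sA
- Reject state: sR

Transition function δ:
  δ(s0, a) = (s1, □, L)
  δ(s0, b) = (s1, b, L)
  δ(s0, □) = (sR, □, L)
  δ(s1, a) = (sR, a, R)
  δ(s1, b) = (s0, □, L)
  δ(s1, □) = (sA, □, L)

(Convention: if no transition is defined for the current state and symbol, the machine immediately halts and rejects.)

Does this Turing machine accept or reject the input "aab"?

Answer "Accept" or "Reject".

Execution trace:
Initial: [s0]aab
Step 1: δ(s0, a) = (s1, □, L) → [s1]□□ab
Step 2: δ(s1, □) = (sA, □, L) → [sA]□□□ab

The machine reaches the accept state sA and halts.

Answer: Accept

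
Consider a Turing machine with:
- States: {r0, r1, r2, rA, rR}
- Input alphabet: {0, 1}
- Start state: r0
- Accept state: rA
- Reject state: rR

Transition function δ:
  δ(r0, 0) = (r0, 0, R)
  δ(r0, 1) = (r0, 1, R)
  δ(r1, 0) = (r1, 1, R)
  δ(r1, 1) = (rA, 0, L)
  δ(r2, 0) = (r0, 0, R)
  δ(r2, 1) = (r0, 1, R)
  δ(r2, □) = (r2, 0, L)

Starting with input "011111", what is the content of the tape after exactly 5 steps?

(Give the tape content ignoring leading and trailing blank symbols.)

Execution trace:
Initial: [r0]011111
Step 1: δ(r0, 0) = (r0, 0, R) → 0[r0]11111
Step 2: δ(r0, 1) = (r0, 1, R) → 01[r0]1111
Step 3: δ(r0, 1) = (r0, 1, R) → 011[r0]111
Step 4: δ(r0, 1) = (r0, 1, R) → 0111[r0]11
Step 5: δ(r0, 1) = (r0, 1, R) → 01111[r0]1

After 5 steps, the tape (ignoring leading/trailing blanks) is: 011111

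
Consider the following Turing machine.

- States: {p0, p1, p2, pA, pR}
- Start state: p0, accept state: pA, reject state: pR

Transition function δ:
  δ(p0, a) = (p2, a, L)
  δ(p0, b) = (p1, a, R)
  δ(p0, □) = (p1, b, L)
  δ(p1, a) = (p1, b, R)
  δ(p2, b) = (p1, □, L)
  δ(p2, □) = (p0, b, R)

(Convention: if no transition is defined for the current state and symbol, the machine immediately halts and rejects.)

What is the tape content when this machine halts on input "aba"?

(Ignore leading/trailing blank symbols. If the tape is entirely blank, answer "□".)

Execution trace:
Initial: [p0]aba
Step 1: δ(p0, a) = (p2, a, L) → [p2]□aba
Step 2: δ(p2, □) = (p0, b, R) → b[p0]aba
Step 3: δ(p0, a) = (p2, a, L) → [p2]baba
Step 4: δ(p2, b) = (p1, □, L) → [p1]□□aba

No transition is defined for δ(p1, □). By convention the machine halts and rejects.

Final tape (ignoring leading/trailing blanks): aba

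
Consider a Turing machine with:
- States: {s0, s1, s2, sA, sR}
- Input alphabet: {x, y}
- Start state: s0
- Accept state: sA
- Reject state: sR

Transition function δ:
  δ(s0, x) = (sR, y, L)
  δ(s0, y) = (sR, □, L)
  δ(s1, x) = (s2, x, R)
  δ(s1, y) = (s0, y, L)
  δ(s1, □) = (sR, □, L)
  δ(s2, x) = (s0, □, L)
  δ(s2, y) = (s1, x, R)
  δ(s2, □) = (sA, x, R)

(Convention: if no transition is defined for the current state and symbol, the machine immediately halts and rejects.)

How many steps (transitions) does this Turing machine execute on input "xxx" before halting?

Execution trace:
Initial: [s0]xxx
Step 1: δ(s0, x) = (sR, y, L) → [sR]□yxx

The machine reaches the reject state sR and halts.

The machine executed 1 step before halting.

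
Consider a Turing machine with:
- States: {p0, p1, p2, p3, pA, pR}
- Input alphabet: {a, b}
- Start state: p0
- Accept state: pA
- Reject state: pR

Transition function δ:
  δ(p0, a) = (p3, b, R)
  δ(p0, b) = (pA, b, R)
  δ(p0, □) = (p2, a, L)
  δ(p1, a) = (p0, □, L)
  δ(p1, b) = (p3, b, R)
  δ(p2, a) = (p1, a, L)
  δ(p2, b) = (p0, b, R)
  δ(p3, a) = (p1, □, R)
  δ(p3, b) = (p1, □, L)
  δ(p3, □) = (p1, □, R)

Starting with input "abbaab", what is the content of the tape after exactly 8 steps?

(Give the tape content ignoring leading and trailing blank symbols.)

Execution trace:
Initial: [p0]abbaab
Step 1: δ(p0, a) = (p3, b, R) → b[p3]bbaab
Step 2: δ(p3, b) = (p1, □, L) → [p1]b□baab
Step 3: δ(p1, b) = (p3, b, R) → b[p3]□baab
Step 4: δ(p3, □) = (p1, □, R) → b□[p1]baab
Step 5: δ(p1, b) = (p3, b, R) → b□b[p3]aab
Step 6: δ(p3, a) = (p1, □, R) → b□b□[p1]ab
Step 7: δ(p1, a) = (p0, □, L) → b□b[p0]□□b
Step 8: δ(p0, □) = (p2, a, L) → b□[p2]ba□b

After 8 steps, the tape (ignoring leading/trailing blanks) is: b□ba□b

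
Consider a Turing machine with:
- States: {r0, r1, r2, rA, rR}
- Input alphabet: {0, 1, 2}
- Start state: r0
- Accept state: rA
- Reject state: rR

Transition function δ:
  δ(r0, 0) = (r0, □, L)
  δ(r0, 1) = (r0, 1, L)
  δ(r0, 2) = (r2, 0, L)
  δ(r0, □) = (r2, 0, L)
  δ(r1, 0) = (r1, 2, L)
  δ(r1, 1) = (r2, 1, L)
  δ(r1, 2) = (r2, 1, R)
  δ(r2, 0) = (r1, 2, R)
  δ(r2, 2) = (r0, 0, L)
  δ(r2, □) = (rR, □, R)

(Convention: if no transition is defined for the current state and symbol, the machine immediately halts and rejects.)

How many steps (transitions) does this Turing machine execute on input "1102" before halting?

Execution trace:
Initial: [r0]1102
Step 1: δ(r0, 1) = (r0, 1, L) → [r0]□1102
Step 2: δ(r0, □) = (r2, 0, L) → [r2]□01102
Step 3: δ(r2, □) = (rR, □, R) → □[rR]01102

The machine reaches the reject state rR and halts.

The machine executed 3 steps before halting.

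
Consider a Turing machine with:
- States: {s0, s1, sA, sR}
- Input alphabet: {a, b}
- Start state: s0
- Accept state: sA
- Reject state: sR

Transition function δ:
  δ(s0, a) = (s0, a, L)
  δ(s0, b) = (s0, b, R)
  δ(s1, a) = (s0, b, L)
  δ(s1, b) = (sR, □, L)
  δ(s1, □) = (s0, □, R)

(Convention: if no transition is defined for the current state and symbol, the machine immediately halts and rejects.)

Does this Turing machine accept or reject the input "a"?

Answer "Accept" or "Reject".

Execution trace:
Initial: [s0]a
Step 1: δ(s0, a) = (s0, a, L) → [s0]□a

No transition is defined for δ(s0, □). By convention the machine halts and rejects.

Answer: Reject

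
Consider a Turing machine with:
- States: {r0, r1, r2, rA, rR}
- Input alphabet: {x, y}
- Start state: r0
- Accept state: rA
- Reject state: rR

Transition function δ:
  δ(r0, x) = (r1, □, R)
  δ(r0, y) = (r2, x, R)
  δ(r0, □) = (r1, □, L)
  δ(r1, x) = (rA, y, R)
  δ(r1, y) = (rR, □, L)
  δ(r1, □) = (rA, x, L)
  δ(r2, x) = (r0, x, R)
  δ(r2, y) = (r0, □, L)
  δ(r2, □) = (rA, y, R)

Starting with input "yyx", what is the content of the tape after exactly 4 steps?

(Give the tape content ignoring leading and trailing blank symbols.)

Execution trace:
Initial: [r0]yyx
Step 1: δ(r0, y) = (r2, x, R) → x[r2]yx
Step 2: δ(r2, y) = (r0, □, L) → [r0]x□x
Step 3: δ(r0, x) = (r1, □, R) → □[r1]□x
Step 4: δ(r1, □) = (rA, x, L) → [rA]□xx

The machine reaches the accept state rA and halts.

After 4 steps, the tape (ignoring leading/trailing blanks) is: xx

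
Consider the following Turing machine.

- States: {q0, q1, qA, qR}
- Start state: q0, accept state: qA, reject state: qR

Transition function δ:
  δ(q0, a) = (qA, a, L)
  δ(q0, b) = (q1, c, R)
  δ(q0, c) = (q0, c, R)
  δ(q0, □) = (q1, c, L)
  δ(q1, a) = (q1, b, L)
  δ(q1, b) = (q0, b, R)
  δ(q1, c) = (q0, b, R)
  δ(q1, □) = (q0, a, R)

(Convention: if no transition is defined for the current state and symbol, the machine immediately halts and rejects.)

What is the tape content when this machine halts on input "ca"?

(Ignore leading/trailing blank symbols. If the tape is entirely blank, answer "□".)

Execution trace:
Initial: [q0]ca
Step 1: δ(q0, c) = (q0, c, R) → c[q0]a
Step 2: δ(q0, a) = (qA, a, L) → [qA]ca

The machine reaches the accept state qA and halts.

Final tape (ignoring leading/trailing blanks): ca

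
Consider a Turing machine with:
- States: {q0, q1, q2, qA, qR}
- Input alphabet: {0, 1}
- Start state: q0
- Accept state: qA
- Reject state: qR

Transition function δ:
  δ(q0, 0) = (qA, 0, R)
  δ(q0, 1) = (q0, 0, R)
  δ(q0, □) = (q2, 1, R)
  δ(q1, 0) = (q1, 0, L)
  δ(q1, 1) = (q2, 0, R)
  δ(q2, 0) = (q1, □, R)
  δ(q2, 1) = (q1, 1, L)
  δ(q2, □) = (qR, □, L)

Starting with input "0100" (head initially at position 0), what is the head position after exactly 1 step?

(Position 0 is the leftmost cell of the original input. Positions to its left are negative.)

Execution trace (head position shown):
Step 0: [q0]0100  (head at position 0)
Step 1: move right → 0[qA]100  (head at position 1)

After 1 step, the head is at position 1.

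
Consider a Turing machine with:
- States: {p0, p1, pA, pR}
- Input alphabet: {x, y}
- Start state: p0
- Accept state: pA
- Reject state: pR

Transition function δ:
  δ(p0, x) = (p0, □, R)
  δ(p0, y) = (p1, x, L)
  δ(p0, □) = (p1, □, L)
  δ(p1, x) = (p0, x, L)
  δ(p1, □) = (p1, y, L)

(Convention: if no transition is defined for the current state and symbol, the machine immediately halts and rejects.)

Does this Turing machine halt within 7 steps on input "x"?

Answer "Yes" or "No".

Execution trace:
Initial: [p0]x
Step 1: δ(p0, x) = (p0, □, R) → □[p0]□
Step 2: δ(p0, □) = (p1, □, L) → [p1]□□
Step 3: δ(p1, □) = (p1, y, L) → [p1]□y□
Step 4: δ(p1, □) = (p1, y, L) → [p1]□yy□
Step 5: δ(p1, □) = (p1, y, L) → [p1]□yyy□
Step 6: δ(p1, □) = (p1, y, L) → [p1]□yyyy□
Step 7: δ(p1, □) = (p1, y, L) → [p1]□yyyyy□

The machine has not reached a halting state after 7 steps.
The machine did not halt within the 7-step bound.

Answer: No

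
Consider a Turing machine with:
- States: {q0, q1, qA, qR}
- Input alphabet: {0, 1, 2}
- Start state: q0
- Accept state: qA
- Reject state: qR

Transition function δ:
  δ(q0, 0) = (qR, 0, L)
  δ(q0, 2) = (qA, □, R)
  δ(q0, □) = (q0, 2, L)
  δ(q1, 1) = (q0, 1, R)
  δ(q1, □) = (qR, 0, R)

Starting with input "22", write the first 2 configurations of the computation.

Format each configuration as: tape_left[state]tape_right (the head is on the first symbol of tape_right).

Transitions applied:
Step 1: δ(q0, 2) = (qA, □, R)

The first 2 configurations are:
[q0]22 ⊢ □[qA]2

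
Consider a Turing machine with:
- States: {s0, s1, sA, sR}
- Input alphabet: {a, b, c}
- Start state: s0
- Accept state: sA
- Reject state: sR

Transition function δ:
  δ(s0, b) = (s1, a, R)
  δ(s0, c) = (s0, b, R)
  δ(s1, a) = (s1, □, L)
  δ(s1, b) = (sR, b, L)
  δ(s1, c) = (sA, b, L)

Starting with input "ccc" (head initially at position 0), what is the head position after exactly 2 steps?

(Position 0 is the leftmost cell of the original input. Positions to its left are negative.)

Execution trace (head position shown):
Step 0: [s0]ccc  (head at position 0)
Step 1: move right → b[s0]cc  (head at position 1)
Step 2: move right → bb[s0]c  (head at position 2)

After 2 steps, the head is at position 2.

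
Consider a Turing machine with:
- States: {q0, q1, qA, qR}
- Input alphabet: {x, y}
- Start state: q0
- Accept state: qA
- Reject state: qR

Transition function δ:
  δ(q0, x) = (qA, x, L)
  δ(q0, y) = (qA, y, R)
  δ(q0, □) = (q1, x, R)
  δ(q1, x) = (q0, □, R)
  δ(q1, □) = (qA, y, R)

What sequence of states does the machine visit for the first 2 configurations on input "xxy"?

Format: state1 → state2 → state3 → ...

Execution trace:
Initial: [q0]xxy
Step 1: δ(q0, x) = (qA, x, L) → [qA]□xxy

The machine reaches the accept state qA and halts.

State sequence: q0 → qA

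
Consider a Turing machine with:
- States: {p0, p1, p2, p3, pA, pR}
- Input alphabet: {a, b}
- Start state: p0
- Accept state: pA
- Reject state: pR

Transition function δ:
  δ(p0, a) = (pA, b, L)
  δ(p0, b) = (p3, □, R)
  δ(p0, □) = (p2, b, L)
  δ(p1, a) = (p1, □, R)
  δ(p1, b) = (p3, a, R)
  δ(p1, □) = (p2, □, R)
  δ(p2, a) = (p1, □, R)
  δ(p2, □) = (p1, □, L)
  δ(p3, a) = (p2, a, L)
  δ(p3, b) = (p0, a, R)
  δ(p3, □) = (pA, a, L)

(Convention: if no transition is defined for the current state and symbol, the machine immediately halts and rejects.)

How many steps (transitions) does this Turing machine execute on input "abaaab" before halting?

Execution trace:
Initial: [p0]abaaab
Step 1: δ(p0, a) = (pA, b, L) → [pA]□bbaaab

The machine reaches the accept state pA and halts.

The machine executed 1 step before halting.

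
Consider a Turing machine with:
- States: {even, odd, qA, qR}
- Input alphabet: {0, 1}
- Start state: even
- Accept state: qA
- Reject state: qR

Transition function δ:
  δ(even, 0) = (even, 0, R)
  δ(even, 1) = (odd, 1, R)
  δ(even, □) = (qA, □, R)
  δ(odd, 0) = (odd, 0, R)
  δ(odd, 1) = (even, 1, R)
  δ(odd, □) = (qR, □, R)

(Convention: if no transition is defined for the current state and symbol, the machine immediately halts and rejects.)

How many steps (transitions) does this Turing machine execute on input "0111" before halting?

Execution trace:
Initial: [even]0111
Step 1: δ(even, 0) = (even, 0, R) → 0[even]111
Step 2: δ(even, 1) = (odd, 1, R) → 01[odd]11
Step 3: δ(odd, 1) = (even, 1, R) → 011[even]1
Step 4: δ(even, 1) = (odd, 1, R) → 0111[odd]□
Step 5: δ(odd, □) = (qR, □, R) → 0111□[qR]□

The machine reaches the reject state qR and halts.

The machine executed 5 steps before halting.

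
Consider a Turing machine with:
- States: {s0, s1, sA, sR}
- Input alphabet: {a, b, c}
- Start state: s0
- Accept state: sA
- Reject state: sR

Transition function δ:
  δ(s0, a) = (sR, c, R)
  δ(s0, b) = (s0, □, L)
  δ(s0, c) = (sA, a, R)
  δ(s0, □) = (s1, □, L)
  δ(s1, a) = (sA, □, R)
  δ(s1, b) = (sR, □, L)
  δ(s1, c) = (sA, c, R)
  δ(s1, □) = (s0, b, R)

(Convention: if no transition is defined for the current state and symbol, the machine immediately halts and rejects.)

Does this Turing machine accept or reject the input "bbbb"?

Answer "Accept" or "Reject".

Execution trace:
Initial: [s0]bbbb
Step 1: δ(s0, b) = (s0, □, L) → [s0]□□bbb
Step 2: δ(s0, □) = (s1, □, L) → [s1]□□□bbb
Step 3: δ(s1, □) = (s0, b, R) → b[s0]□□bbb
Step 4: δ(s0, □) = (s1, □, L) → [s1]b□□bbb
Step 5: δ(s1, b) = (sR, □, L) → [sR]□□□□bbb

The machine reaches the reject state sR and halts.

Answer: Reject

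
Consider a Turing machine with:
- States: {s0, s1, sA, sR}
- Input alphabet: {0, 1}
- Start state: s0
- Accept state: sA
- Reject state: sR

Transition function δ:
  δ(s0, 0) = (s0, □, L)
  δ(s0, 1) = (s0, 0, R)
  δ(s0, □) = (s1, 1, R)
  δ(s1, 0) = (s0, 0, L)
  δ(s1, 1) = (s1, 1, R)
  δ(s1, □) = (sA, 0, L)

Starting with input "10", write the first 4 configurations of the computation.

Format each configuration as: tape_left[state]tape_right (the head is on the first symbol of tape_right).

Transitions applied:
Step 1: δ(s0, 1) = (s0, 0, R)
Step 2: δ(s0, 0) = (s0, □, L)
Step 3: δ(s0, 0) = (s0, □, L)

The first 4 configurations are:
[s0]10 ⊢ 0[s0]0 ⊢ [s0]0□ ⊢ [s0]□□□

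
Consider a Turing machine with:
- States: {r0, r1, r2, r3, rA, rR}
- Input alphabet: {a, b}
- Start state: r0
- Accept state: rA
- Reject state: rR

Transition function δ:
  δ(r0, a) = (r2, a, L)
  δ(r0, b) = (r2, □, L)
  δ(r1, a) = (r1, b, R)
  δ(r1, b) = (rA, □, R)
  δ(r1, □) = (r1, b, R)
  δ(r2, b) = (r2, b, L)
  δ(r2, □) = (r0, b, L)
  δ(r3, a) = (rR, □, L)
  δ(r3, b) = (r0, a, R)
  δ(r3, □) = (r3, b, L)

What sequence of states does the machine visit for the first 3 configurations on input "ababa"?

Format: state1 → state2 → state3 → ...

Execution trace:
Initial: [r0]ababa
Step 1: δ(r0, a) = (r2, a, L) → [r2]□ababa
Step 2: δ(r2, □) = (r0, b, L) → [r0]□bababa

No transition is defined for δ(r0, □). By convention the machine halts and rejects.

State sequence: r0 → r2 → r0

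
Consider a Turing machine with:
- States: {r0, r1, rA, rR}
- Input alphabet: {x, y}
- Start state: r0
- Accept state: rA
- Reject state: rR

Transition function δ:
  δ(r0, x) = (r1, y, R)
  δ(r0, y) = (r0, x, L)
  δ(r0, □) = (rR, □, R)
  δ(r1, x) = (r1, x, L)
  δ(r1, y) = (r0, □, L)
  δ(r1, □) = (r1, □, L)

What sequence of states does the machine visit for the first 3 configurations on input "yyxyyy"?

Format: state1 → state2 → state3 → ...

Execution trace:
Initial: [r0]yyxyyy
Step 1: δ(r0, y) = (r0, x, L) → [r0]□xyxyyy
Step 2: δ(r0, □) = (rR, □, R) → □[rR]xyxyyy

The machine reaches the reject state rR and halts.

State sequence: r0 → r0 → rR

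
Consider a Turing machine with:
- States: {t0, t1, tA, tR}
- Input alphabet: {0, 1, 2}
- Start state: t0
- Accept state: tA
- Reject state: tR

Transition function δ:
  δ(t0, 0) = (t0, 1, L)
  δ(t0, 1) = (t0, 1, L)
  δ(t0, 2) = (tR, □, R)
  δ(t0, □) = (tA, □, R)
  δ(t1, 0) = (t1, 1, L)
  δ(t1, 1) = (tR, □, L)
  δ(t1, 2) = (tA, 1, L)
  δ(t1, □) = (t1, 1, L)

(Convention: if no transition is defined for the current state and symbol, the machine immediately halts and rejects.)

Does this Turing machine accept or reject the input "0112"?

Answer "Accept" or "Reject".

Execution trace:
Initial: [t0]0112
Step 1: δ(t0, 0) = (t0, 1, L) → [t0]□1112
Step 2: δ(t0, □) = (tA, □, R) → □[tA]1112

The machine reaches the accept state tA and halts.

Answer: Accept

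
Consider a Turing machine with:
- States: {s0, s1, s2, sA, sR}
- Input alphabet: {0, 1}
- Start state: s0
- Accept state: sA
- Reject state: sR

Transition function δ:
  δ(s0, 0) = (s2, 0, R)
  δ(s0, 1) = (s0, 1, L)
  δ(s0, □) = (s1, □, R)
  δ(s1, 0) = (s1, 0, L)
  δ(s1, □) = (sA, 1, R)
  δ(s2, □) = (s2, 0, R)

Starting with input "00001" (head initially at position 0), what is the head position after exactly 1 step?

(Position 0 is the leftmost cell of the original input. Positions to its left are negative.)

Execution trace (head position shown):
Step 0: [s0]00001  (head at position 0)
Step 1: move right → 0[s2]0001  (head at position 1)

After 1 step, the head is at position 1.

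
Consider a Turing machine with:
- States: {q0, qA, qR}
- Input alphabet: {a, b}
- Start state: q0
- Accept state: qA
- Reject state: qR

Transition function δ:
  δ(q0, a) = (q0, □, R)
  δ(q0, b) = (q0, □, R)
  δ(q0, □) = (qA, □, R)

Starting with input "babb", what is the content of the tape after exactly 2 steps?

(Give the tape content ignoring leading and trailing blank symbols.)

Execution trace:
Initial: [q0]babb
Step 1: δ(q0, b) = (q0, □, R) → □[q0]abb
Step 2: δ(q0, a) = (q0, □, R) → □□[q0]bb

After 2 steps, the tape (ignoring leading/trailing blanks) is: bb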